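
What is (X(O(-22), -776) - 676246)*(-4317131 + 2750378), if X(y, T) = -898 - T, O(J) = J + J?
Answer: 1059701593104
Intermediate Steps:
O(J) = 2*J
(X(O(-22), -776) - 676246)*(-4317131 + 2750378) = ((-898 - 1*(-776)) - 676246)*(-4317131 + 2750378) = ((-898 + 776) - 676246)*(-1566753) = (-122 - 676246)*(-1566753) = -676368*(-1566753) = 1059701593104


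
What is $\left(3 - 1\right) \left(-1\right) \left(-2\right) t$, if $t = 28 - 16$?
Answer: $48$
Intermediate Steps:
$t = 12$
$\left(3 - 1\right) \left(-1\right) \left(-2\right) t = \left(3 - 1\right) \left(-1\right) \left(-2\right) 12 = 2 \left(-1\right) \left(-2\right) 12 = \left(-2\right) \left(-2\right) 12 = 4 \cdot 12 = 48$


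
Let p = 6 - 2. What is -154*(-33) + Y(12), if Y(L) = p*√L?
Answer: 5082 + 8*√3 ≈ 5095.9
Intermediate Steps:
p = 4
Y(L) = 4*√L
-154*(-33) + Y(12) = -154*(-33) + 4*√12 = 5082 + 4*(2*√3) = 5082 + 8*√3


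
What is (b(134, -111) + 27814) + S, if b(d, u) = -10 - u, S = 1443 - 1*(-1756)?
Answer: 31114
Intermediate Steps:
S = 3199 (S = 1443 + 1756 = 3199)
(b(134, -111) + 27814) + S = ((-10 - 1*(-111)) + 27814) + 3199 = ((-10 + 111) + 27814) + 3199 = (101 + 27814) + 3199 = 27915 + 3199 = 31114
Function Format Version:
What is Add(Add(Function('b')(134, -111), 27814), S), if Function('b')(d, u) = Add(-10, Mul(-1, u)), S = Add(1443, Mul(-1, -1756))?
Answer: 31114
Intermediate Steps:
S = 3199 (S = Add(1443, 1756) = 3199)
Add(Add(Function('b')(134, -111), 27814), S) = Add(Add(Add(-10, Mul(-1, -111)), 27814), 3199) = Add(Add(Add(-10, 111), 27814), 3199) = Add(Add(101, 27814), 3199) = Add(27915, 3199) = 31114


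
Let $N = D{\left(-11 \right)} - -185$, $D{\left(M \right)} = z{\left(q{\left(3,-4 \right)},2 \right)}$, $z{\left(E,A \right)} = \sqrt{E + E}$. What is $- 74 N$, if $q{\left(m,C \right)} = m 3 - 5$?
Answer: $-13690 - 148 \sqrt{2} \approx -13899.0$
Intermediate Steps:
$q{\left(m,C \right)} = -5 + 3 m$ ($q{\left(m,C \right)} = 3 m - 5 = -5 + 3 m$)
$z{\left(E,A \right)} = \sqrt{2} \sqrt{E}$ ($z{\left(E,A \right)} = \sqrt{2 E} = \sqrt{2} \sqrt{E}$)
$D{\left(M \right)} = 2 \sqrt{2}$ ($D{\left(M \right)} = \sqrt{2} \sqrt{-5 + 3 \cdot 3} = \sqrt{2} \sqrt{-5 + 9} = \sqrt{2} \sqrt{4} = \sqrt{2} \cdot 2 = 2 \sqrt{2}$)
$N = 185 + 2 \sqrt{2}$ ($N = 2 \sqrt{2} - -185 = 2 \sqrt{2} + 185 = 185 + 2 \sqrt{2} \approx 187.83$)
$- 74 N = - 74 \left(185 + 2 \sqrt{2}\right) = -13690 - 148 \sqrt{2}$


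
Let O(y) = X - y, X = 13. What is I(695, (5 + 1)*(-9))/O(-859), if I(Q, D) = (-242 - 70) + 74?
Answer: -119/436 ≈ -0.27294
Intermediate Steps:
I(Q, D) = -238 (I(Q, D) = -312 + 74 = -238)
O(y) = 13 - y
I(695, (5 + 1)*(-9))/O(-859) = -238/(13 - 1*(-859)) = -238/(13 + 859) = -238/872 = -238*1/872 = -119/436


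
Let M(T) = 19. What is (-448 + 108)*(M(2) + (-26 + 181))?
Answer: -59160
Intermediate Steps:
(-448 + 108)*(M(2) + (-26 + 181)) = (-448 + 108)*(19 + (-26 + 181)) = -340*(19 + 155) = -340*174 = -59160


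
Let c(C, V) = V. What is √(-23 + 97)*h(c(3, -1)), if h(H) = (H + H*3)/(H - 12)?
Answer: 4*√74/13 ≈ 2.6469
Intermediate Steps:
h(H) = 4*H/(-12 + H) (h(H) = (H + 3*H)/(-12 + H) = (4*H)/(-12 + H) = 4*H/(-12 + H))
√(-23 + 97)*h(c(3, -1)) = √(-23 + 97)*(4*(-1)/(-12 - 1)) = √74*(4*(-1)/(-13)) = √74*(4*(-1)*(-1/13)) = √74*(4/13) = 4*√74/13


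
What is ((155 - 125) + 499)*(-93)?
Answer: -49197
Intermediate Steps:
((155 - 125) + 499)*(-93) = (30 + 499)*(-93) = 529*(-93) = -49197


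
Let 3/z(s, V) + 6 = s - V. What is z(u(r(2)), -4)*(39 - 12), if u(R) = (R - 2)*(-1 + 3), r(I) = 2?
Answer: -81/2 ≈ -40.500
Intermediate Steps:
u(R) = -4 + 2*R (u(R) = (-2 + R)*2 = -4 + 2*R)
z(s, V) = 3/(-6 + s - V) (z(s, V) = 3/(-6 + (s - V)) = 3/(-6 + s - V))
z(u(r(2)), -4)*(39 - 12) = (3/(-6 + (-4 + 2*2) - 1*(-4)))*(39 - 12) = (3/(-6 + (-4 + 4) + 4))*27 = (3/(-6 + 0 + 4))*27 = (3/(-2))*27 = (3*(-½))*27 = -3/2*27 = -81/2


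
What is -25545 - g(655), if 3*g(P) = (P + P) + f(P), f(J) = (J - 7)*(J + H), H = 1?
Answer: -503033/3 ≈ -1.6768e+5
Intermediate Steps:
f(J) = (1 + J)*(-7 + J) (f(J) = (J - 7)*(J + 1) = (-7 + J)*(1 + J) = (1 + J)*(-7 + J))
g(P) = -7/3 - 4*P/3 + P²/3 (g(P) = ((P + P) + (-7 + P² - 6*P))/3 = (2*P + (-7 + P² - 6*P))/3 = (-7 + P² - 4*P)/3 = -7/3 - 4*P/3 + P²/3)
-25545 - g(655) = -25545 - (-7/3 - 4/3*655 + (⅓)*655²) = -25545 - (-7/3 - 2620/3 + (⅓)*429025) = -25545 - (-7/3 - 2620/3 + 429025/3) = -25545 - 1*426398/3 = -25545 - 426398/3 = -503033/3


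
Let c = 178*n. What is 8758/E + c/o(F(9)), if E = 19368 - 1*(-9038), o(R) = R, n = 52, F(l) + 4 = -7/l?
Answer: -1182978415/610729 ≈ -1937.0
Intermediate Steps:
F(l) = -4 - 7/l
c = 9256 (c = 178*52 = 9256)
E = 28406 (E = 19368 + 9038 = 28406)
8758/E + c/o(F(9)) = 8758/28406 + 9256/(-4 - 7/9) = 8758*(1/28406) + 9256/(-4 - 7*⅑) = 4379/14203 + 9256/(-4 - 7/9) = 4379/14203 + 9256/(-43/9) = 4379/14203 + 9256*(-9/43) = 4379/14203 - 83304/43 = -1182978415/610729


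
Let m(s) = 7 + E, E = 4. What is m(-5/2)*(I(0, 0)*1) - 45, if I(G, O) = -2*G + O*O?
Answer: -45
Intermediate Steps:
I(G, O) = O² - 2*G (I(G, O) = -2*G + O² = O² - 2*G)
m(s) = 11 (m(s) = 7 + 4 = 11)
m(-5/2)*(I(0, 0)*1) - 45 = 11*((0² - 2*0)*1) - 45 = 11*((0 + 0)*1) - 45 = 11*(0*1) - 45 = 11*0 - 45 = 0 - 45 = -45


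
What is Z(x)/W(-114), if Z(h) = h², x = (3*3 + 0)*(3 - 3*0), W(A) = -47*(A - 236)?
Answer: 729/16450 ≈ 0.044316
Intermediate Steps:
W(A) = 11092 - 47*A (W(A) = -47*(-236 + A) = 11092 - 47*A)
x = 27 (x = (9 + 0)*(3 + 0) = 9*3 = 27)
Z(x)/W(-114) = 27²/(11092 - 47*(-114)) = 729/(11092 + 5358) = 729/16450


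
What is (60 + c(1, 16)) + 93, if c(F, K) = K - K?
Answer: 153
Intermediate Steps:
c(F, K) = 0
(60 + c(1, 16)) + 93 = (60 + 0) + 93 = 60 + 93 = 153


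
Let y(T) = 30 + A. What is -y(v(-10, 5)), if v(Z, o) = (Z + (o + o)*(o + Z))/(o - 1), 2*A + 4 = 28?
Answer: -42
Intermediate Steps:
A = 12 (A = -2 + (1/2)*28 = -2 + 14 = 12)
v(Z, o) = (Z + 2*o*(Z + o))/(-1 + o) (v(Z, o) = (Z + (2*o)*(Z + o))/(-1 + o) = (Z + 2*o*(Z + o))/(-1 + o))
y(T) = 42 (y(T) = 30 + 12 = 42)
-y(v(-10, 5)) = -1*42 = -42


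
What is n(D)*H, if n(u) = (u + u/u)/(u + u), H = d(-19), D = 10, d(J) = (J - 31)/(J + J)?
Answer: 55/76 ≈ 0.72368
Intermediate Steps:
d(J) = (-31 + J)/(2*J) (d(J) = (-31 + J)/((2*J)) = (-31 + J)*(1/(2*J)) = (-31 + J)/(2*J))
H = 25/19 (H = (½)*(-31 - 19)/(-19) = (½)*(-1/19)*(-50) = 25/19 ≈ 1.3158)
n(u) = (1 + u)/(2*u) (n(u) = (u + 1)/((2*u)) = (1 + u)*(1/(2*u)) = (1 + u)/(2*u))
n(D)*H = ((½)*(1 + 10)/10)*(25/19) = ((½)*(⅒)*11)*(25/19) = (11/20)*(25/19) = 55/76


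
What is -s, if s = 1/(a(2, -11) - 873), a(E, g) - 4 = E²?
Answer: 1/865 ≈ 0.0011561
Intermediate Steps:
a(E, g) = 4 + E²
s = -1/865 (s = 1/((4 + 2²) - 873) = 1/((4 + 4) - 873) = 1/(8 - 873) = 1/(-865) = -1/865 ≈ -0.0011561)
-s = -1*(-1/865) = 1/865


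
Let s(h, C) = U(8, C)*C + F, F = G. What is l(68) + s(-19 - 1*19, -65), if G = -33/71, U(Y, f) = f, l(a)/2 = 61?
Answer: 308604/71 ≈ 4346.5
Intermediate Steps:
l(a) = 122 (l(a) = 2*61 = 122)
G = -33/71 (G = -33*1/71 = -33/71 ≈ -0.46479)
F = -33/71 ≈ -0.46479
s(h, C) = -33/71 + C**2 (s(h, C) = C*C - 33/71 = C**2 - 33/71 = -33/71 + C**2)
l(68) + s(-19 - 1*19, -65) = 122 + (-33/71 + (-65)**2) = 122 + (-33/71 + 4225) = 122 + 299942/71 = 308604/71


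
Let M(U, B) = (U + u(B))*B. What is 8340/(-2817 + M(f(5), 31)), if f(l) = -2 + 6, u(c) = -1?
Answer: -695/227 ≈ -3.0617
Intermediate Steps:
f(l) = 4
M(U, B) = B*(-1 + U) (M(U, B) = (U - 1)*B = (-1 + U)*B = B*(-1 + U))
8340/(-2817 + M(f(5), 31)) = 8340/(-2817 + 31*(-1 + 4)) = 8340/(-2817 + 31*3) = 8340/(-2817 + 93) = 8340/(-2724) = 8340*(-1/2724) = -695/227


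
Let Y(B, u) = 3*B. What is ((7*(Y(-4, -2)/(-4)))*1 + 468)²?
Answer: 239121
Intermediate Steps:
((7*(Y(-4, -2)/(-4)))*1 + 468)² = ((7*((3*(-4))/(-4)))*1 + 468)² = ((7*(-12*(-¼)))*1 + 468)² = ((7*3)*1 + 468)² = (21*1 + 468)² = (21 + 468)² = 489² = 239121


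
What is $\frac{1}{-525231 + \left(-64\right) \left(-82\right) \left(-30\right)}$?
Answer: $- \frac{1}{682671} \approx -1.4648 \cdot 10^{-6}$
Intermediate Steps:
$\frac{1}{-525231 + \left(-64\right) \left(-82\right) \left(-30\right)} = \frac{1}{-525231 + 5248 \left(-30\right)} = \frac{1}{-525231 - 157440} = \frac{1}{-682671} = - \frac{1}{682671}$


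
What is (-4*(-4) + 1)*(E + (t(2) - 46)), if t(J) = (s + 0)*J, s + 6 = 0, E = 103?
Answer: 765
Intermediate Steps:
s = -6 (s = -6 + 0 = -6)
t(J) = -6*J (t(J) = (-6 + 0)*J = -6*J)
(-4*(-4) + 1)*(E + (t(2) - 46)) = (-4*(-4) + 1)*(103 + (-6*2 - 46)) = (16 + 1)*(103 + (-12 - 46)) = 17*(103 - 58) = 17*45 = 765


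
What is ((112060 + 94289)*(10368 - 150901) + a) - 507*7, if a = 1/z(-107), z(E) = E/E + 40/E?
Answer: -1942922786815/67 ≈ -2.8999e+10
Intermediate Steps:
z(E) = 1 + 40/E
a = 107/67 (a = 1/((40 - 107)/(-107)) = 1/(-1/107*(-67)) = 1/(67/107) = 107/67 ≈ 1.5970)
((112060 + 94289)*(10368 - 150901) + a) - 507*7 = ((112060 + 94289)*(10368 - 150901) + 107/67) - 507*7 = (206349*(-140533) + 107/67) - 3549 = (-28998844017 + 107/67) - 3549 = -1942922549032/67 - 3549 = -1942922786815/67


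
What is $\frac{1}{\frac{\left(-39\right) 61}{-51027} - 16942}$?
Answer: $- \frac{17009}{288165685} \approx -5.9025 \cdot 10^{-5}$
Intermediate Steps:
$\frac{1}{\frac{\left(-39\right) 61}{-51027} - 16942} = \frac{1}{\left(-2379\right) \left(- \frac{1}{51027}\right) - 16942} = \frac{1}{\frac{793}{17009} - 16942} = \frac{1}{- \frac{288165685}{17009}} = - \frac{17009}{288165685}$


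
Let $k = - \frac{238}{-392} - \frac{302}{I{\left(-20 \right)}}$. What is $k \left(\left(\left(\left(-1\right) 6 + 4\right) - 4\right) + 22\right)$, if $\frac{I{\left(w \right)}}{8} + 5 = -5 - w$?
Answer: $- \frac{1774}{35} \approx -50.686$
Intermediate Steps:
$I{\left(w \right)} = -80 - 8 w$ ($I{\left(w \right)} = -40 + 8 \left(-5 - w\right) = -40 - \left(40 + 8 w\right) = -80 - 8 w$)
$k = - \frac{887}{280}$ ($k = - \frac{238}{-392} - \frac{302}{-80 - -160} = \left(-238\right) \left(- \frac{1}{392}\right) - \frac{302}{-80 + 160} = \frac{17}{28} - \frac{302}{80} = \frac{17}{28} - \frac{151}{40} = - \frac{887}{280} \approx -3.1679$)
$k \left(\left(\left(\left(-1\right) 6 + 4\right) - 4\right) + 22\right) = - \frac{887 \left(\left(\left(\left(-1\right) 6 + 4\right) - 4\right) + 22\right)}{280} = - \frac{887 \left(\left(\left(-6 + 4\right) - 4\right) + 22\right)}{280} = - \frac{887 \left(\left(-2 - 4\right) + 22\right)}{280} = - \frac{887 \left(-6 + 22\right)}{280} = \left(- \frac{887}{280}\right) 16 = - \frac{1774}{35}$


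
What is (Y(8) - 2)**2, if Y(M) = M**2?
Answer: 3844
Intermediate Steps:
(Y(8) - 2)**2 = (8**2 - 2)**2 = (64 - 2)**2 = 62**2 = 3844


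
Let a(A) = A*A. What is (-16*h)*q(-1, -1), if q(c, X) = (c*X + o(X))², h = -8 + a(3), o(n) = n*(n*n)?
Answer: 0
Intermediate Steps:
a(A) = A²
o(n) = n³ (o(n) = n*n² = n³)
h = 1 (h = -8 + 3² = -8 + 9 = 1)
q(c, X) = (X³ + X*c)² (q(c, X) = (c*X + X³)² = (X*c + X³)² = (X³ + X*c)²)
(-16*h)*q(-1, -1) = (-16*1)*((-1)²*(-1 + (-1)²)²) = -16*(-1 + 1)² = -16*0² = -16*0 = 0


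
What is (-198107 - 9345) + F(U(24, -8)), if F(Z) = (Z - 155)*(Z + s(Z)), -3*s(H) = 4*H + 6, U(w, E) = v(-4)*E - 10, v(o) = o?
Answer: -618632/3 ≈ -2.0621e+5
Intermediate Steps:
U(w, E) = -10 - 4*E (U(w, E) = -4*E - 10 = -10 - 4*E)
s(H) = -2 - 4*H/3 (s(H) = -(4*H + 6)/3 = -(6 + 4*H)/3 = -2 - 4*H/3)
F(Z) = (-155 + Z)*(-2 - Z/3) (F(Z) = (Z - 155)*(Z + (-2 - 4*Z/3)) = (-155 + Z)*(-2 - Z/3))
(-198107 - 9345) + F(U(24, -8)) = (-198107 - 9345) + (310 - (-10 - 4*(-8))**2/3 + 149*(-10 - 4*(-8))/3) = -207452 + (310 - (-10 + 32)**2/3 + 149*(-10 + 32)/3) = -207452 + (310 - 1/3*22**2 + (149/3)*22) = -207452 + (310 - 1/3*484 + 3278/3) = -207452 + (310 - 484/3 + 3278/3) = -207452 + 3724/3 = -618632/3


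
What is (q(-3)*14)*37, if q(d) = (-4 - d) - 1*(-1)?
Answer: 0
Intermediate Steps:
q(d) = -3 - d (q(d) = (-4 - d) + 1 = -3 - d)
(q(-3)*14)*37 = ((-3 - 1*(-3))*14)*37 = ((-3 + 3)*14)*37 = (0*14)*37 = 0*37 = 0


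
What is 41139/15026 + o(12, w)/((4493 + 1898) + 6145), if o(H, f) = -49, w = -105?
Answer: 257491115/94182968 ≈ 2.7339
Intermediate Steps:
41139/15026 + o(12, w)/((4493 + 1898) + 6145) = 41139/15026 - 49/((4493 + 1898) + 6145) = 41139*(1/15026) - 49/(6391 + 6145) = 41139/15026 - 49/12536 = 257491115/94182968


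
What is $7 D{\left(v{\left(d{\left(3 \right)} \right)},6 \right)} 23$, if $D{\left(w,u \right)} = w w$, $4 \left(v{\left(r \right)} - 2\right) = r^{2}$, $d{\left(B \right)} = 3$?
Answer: $\frac{46529}{16} \approx 2908.1$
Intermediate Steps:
$v{\left(r \right)} = 2 + \frac{r^{2}}{4}$
$D{\left(w,u \right)} = w^{2}$
$7 D{\left(v{\left(d{\left(3 \right)} \right)},6 \right)} 23 = 7 \left(2 + \frac{3^{2}}{4}\right)^{2} \cdot 23 = 7 \left(2 + \frac{1}{4} \cdot 9\right)^{2} \cdot 23 = 7 \left(2 + \frac{9}{4}\right)^{2} \cdot 23 = 7 \left(\frac{17}{4}\right)^{2} \cdot 23 = 7 \cdot \frac{289}{16} \cdot 23 = \frac{2023}{16} \cdot 23 = \frac{46529}{16}$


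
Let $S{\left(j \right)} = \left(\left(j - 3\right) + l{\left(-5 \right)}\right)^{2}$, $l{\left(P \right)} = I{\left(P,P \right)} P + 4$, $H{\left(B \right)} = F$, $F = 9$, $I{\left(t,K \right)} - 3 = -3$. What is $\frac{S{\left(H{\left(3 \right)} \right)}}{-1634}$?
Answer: $- \frac{50}{817} \approx -0.061199$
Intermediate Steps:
$I{\left(t,K \right)} = 0$ ($I{\left(t,K \right)} = 3 - 3 = 0$)
$H{\left(B \right)} = 9$
$l{\left(P \right)} = 4$ ($l{\left(P \right)} = 0 P + 4 = 0 + 4 = 4$)
$S{\left(j \right)} = \left(1 + j\right)^{2}$ ($S{\left(j \right)} = \left(\left(j - 3\right) + 4\right)^{2} = \left(\left(-3 + j\right) + 4\right)^{2} = \left(1 + j\right)^{2}$)
$\frac{S{\left(H{\left(3 \right)} \right)}}{-1634} = \frac{\left(1 + 9\right)^{2}}{-1634} = 10^{2} \left(- \frac{1}{1634}\right) = 100 \left(- \frac{1}{1634}\right) = - \frac{50}{817}$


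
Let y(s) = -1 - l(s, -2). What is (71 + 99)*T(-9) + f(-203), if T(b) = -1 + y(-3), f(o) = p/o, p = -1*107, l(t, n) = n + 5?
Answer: -172443/203 ≈ -849.47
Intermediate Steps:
l(t, n) = 5 + n
y(s) = -4 (y(s) = -1 - (5 - 2) = -1 - 1*3 = -1 - 3 = -4)
p = -107
f(o) = -107/o
T(b) = -5 (T(b) = -1 - 4 = -5)
(71 + 99)*T(-9) + f(-203) = (71 + 99)*(-5) - 107/(-203) = 170*(-5) - 107*(-1/203) = -850 + 107/203 = -172443/203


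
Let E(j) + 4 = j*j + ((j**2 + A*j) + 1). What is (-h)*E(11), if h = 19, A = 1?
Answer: -4750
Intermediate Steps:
E(j) = -3 + j + 2*j**2 (E(j) = -4 + (j*j + ((j**2 + 1*j) + 1)) = -4 + (j**2 + ((j**2 + j) + 1)) = -4 + (j**2 + ((j + j**2) + 1)) = -4 + (j**2 + (1 + j + j**2)) = -4 + (1 + j + 2*j**2) = -3 + j + 2*j**2)
(-h)*E(11) = (-1*19)*(-3 + 11 + 2*11**2) = -19*(-3 + 11 + 2*121) = -19*(-3 + 11 + 242) = -19*250 = -4750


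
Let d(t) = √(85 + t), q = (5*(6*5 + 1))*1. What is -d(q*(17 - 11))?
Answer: -√1015 ≈ -31.859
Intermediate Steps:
q = 155 (q = (5*(30 + 1))*1 = (5*31)*1 = 155*1 = 155)
-d(q*(17 - 11)) = -√(85 + 155*(17 - 11)) = -√(85 + 155*6) = -√(85 + 930) = -√1015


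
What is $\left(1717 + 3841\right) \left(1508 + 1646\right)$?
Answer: $17529932$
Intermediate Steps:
$\left(1717 + 3841\right) \left(1508 + 1646\right) = 5558 \cdot 3154 = 17529932$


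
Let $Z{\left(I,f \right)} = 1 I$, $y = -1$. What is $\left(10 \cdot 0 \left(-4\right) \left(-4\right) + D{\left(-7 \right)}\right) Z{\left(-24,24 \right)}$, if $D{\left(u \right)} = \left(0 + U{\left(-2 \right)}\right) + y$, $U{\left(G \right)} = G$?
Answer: $72$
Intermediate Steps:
$Z{\left(I,f \right)} = I$
$D{\left(u \right)} = -3$ ($D{\left(u \right)} = \left(0 - 2\right) - 1 = -2 - 1 = -3$)
$\left(10 \cdot 0 \left(-4\right) \left(-4\right) + D{\left(-7 \right)}\right) Z{\left(-24,24 \right)} = \left(10 \cdot 0 \left(-4\right) \left(-4\right) - 3\right) \left(-24\right) = \left(10 \cdot 0 \left(-4\right) - 3\right) \left(-24\right) = \left(0 \left(-4\right) - 3\right) \left(-24\right) = \left(0 - 3\right) \left(-24\right) = \left(-3\right) \left(-24\right) = 72$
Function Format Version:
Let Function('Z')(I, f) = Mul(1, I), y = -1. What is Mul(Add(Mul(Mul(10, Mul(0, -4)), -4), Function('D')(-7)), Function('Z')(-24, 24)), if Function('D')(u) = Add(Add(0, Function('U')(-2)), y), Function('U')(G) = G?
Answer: 72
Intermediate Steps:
Function('Z')(I, f) = I
Function('D')(u) = -3 (Function('D')(u) = Add(Add(0, -2), -1) = Add(-2, -1) = -3)
Mul(Add(Mul(Mul(10, Mul(0, -4)), -4), Function('D')(-7)), Function('Z')(-24, 24)) = Mul(Add(Mul(Mul(10, Mul(0, -4)), -4), -3), -24) = Mul(Add(Mul(Mul(10, 0), -4), -3), -24) = Mul(Add(Mul(0, -4), -3), -24) = Mul(Add(0, -3), -24) = Mul(-3, -24) = 72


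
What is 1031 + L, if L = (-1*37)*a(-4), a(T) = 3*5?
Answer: 476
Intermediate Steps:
a(T) = 15
L = -555 (L = -1*37*15 = -37*15 = -555)
1031 + L = 1031 - 555 = 476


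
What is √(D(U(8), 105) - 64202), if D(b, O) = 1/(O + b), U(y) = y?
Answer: 5*I*√32791809/113 ≈ 253.38*I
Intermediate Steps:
√(D(U(8), 105) - 64202) = √(1/(105 + 8) - 64202) = √(1/113 - 64202) = √(-7254825/113) = 5*I*√32791809/113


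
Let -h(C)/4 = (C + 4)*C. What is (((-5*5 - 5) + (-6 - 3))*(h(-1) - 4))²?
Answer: 97344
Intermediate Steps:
h(C) = -4*C*(4 + C) (h(C) = -4*(C + 4)*C = -4*(4 + C)*C = -4*C*(4 + C))
(((-5*5 - 5) + (-6 - 3))*(h(-1) - 4))² = (((-5*5 - 5) + (-6 - 3))*(-4*(-1)*(4 - 1) - 4))² = (((-25 - 5) - 9)*(-4*(-1)*3 - 4))² = ((-30 - 9)*(12 - 4))² = (-39*8)² = (-312)² = 97344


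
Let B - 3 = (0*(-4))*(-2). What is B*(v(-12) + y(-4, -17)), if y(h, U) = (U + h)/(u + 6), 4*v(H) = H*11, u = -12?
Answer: -177/2 ≈ -88.500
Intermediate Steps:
v(H) = 11*H/4 (v(H) = (H*11)/4 = (11*H)/4 = 11*H/4)
y(h, U) = -U/6 - h/6 (y(h, U) = (U + h)/(-12 + 6) = (U + h)/(-6) = (U + h)*(-⅙) = -U/6 - h/6)
B = 3 (B = 3 + (0*(-4))*(-2) = 3 + 0*(-2) = 3 + 0 = 3)
B*(v(-12) + y(-4, -17)) = 3*((11/4)*(-12) + (-⅙*(-17) - ⅙*(-4))) = 3*(-33 + (17/6 + ⅔)) = 3*(-33 + 7/2) = 3*(-59/2) = -177/2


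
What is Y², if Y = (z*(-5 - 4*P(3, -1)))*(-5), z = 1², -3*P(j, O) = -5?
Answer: 30625/9 ≈ 3402.8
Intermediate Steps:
P(j, O) = 5/3 (P(j, O) = -⅓*(-5) = 5/3)
z = 1
Y = 175/3 (Y = (1*(-5 - 4*5/3))*(-5) = (1*(-5 - 20/3))*(-5) = (1*(-35/3))*(-5) = -35/3*(-5) = 175/3 ≈ 58.333)
Y² = (175/3)² = 30625/9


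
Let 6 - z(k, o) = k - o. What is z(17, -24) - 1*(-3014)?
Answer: 2979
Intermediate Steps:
z(k, o) = 6 + o - k (z(k, o) = 6 - (k - o) = 6 + (o - k) = 6 + o - k)
z(17, -24) - 1*(-3014) = (6 - 24 - 1*17) - 1*(-3014) = (6 - 24 - 17) + 3014 = -35 + 3014 = 2979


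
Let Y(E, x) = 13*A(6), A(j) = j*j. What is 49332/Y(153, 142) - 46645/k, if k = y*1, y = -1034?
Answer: 6069929/40326 ≈ 150.52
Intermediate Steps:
A(j) = j²
k = -1034 (k = -1034*1 = -1034)
Y(E, x) = 468 (Y(E, x) = 13*6² = 13*36 = 468)
49332/Y(153, 142) - 46645/k = 49332/468 - 46645/(-1034) = 49332*(1/468) - 46645*(-1/1034) = 4111/39 + 46645/1034 = 6069929/40326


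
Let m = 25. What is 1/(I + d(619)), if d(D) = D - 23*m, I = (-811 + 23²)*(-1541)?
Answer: 1/434606 ≈ 2.3009e-6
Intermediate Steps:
I = 434562 (I = (-811 + 529)*(-1541) = -282*(-1541) = 434562)
d(D) = -575 + D (d(D) = D - 23*25 = D - 575 = -575 + D)
1/(I + d(619)) = 1/(434562 + (-575 + 619)) = 1/(434562 + 44) = 1/434606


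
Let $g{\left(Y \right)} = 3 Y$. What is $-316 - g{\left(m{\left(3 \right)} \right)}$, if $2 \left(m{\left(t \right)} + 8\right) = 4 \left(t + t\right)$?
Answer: $-328$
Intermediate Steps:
$m{\left(t \right)} = -8 + 4 t$ ($m{\left(t \right)} = -8 + \frac{4 \left(t + t\right)}{2} = -8 + \frac{4 \cdot 2 t}{2} = -8 + \frac{8 t}{2} = -8 + 4 t$)
$-316 - g{\left(m{\left(3 \right)} \right)} = -316 - 3 \left(-8 + 4 \cdot 3\right) = -316 - 3 \left(-8 + 12\right) = -316 - 3 \cdot 4 = -316 - 12 = -328$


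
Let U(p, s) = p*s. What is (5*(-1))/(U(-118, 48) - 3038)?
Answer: 5/8702 ≈ 0.00057458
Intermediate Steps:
(5*(-1))/(U(-118, 48) - 3038) = (5*(-1))/(-118*48 - 3038) = -5/(-5664 - 3038) = -5/(-8702) = -5*(-1/8702) = 5/8702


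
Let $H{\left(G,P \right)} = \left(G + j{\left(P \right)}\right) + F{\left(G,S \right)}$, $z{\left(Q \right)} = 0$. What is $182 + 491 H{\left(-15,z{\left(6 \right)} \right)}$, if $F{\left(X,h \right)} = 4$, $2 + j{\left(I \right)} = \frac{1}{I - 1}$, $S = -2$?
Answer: $-6692$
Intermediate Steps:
$j{\left(I \right)} = -2 + \frac{1}{-1 + I}$ ($j{\left(I \right)} = -2 + \frac{1}{I - 1} = -2 + \frac{1}{-1 + I}$)
$H{\left(G,P \right)} = 4 + G + \frac{3 - 2 P}{-1 + P}$ ($H{\left(G,P \right)} = \left(G + \frac{3 - 2 P}{-1 + P}\right) + 4 = 4 + G + \frac{3 - 2 P}{-1 + P}$)
$182 + 491 H{\left(-15,z{\left(6 \right)} \right)} = 182 + 491 \frac{-1 - -15 + 2 \cdot 0 - 0}{-1 + 0} = 182 + 491 \frac{-1 + 15 + 0 + 0}{-1} = 182 + 491 \left(\left(-1\right) 14\right) = 182 + 491 \left(-14\right) = 182 - 6874 = -6692$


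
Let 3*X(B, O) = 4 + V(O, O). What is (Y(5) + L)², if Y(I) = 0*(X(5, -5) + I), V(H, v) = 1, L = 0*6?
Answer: 0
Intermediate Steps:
L = 0
X(B, O) = 5/3 (X(B, O) = (4 + 1)/3 = (⅓)*5 = 5/3)
Y(I) = 0 (Y(I) = 0*(5/3 + I) = 0)
(Y(5) + L)² = (0 + 0)² = 0² = 0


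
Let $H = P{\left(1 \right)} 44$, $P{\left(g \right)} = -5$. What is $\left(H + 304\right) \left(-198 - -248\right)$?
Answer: $4200$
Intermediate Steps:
$H = -220$ ($H = \left(-5\right) 44 = -220$)
$\left(H + 304\right) \left(-198 - -248\right) = \left(-220 + 304\right) \left(-198 - -248\right) = 84 \left(-198 + 248\right) = 84 \cdot 50 = 4200$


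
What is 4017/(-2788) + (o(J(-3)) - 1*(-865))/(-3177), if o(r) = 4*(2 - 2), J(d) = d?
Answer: -15173629/8857476 ≈ -1.7131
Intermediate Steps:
o(r) = 0 (o(r) = 4*0 = 0)
4017/(-2788) + (o(J(-3)) - 1*(-865))/(-3177) = 4017/(-2788) + (0 - 1*(-865))/(-3177) = 4017*(-1/2788) + (0 + 865)*(-1/3177) = -4017/2788 + 865*(-1/3177) = -4017/2788 - 865/3177 = -15173629/8857476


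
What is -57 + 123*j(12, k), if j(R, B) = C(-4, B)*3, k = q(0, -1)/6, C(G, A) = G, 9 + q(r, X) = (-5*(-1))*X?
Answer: -1533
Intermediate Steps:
q(r, X) = -9 + 5*X (q(r, X) = -9 + (-5*(-1))*X = -9 + 5*X)
k = -7/3 (k = (-9 + 5*(-1))/6 = (-9 - 5)*(⅙) = -14*⅙ = -7/3 ≈ -2.3333)
j(R, B) = -12 (j(R, B) = -4*3 = -12)
-57 + 123*j(12, k) = -57 + 123*(-12) = -57 - 1476 = -1533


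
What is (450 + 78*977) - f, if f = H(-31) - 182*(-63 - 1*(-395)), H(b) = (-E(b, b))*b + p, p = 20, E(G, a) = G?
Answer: 138021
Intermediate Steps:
H(b) = 20 - b**2 (H(b) = (-b)*b + 20 = -b**2 + 20 = 20 - b**2)
f = -61365 (f = (20 - 1*(-31)**2) - 182*(-63 - 1*(-395)) = (20 - 1*961) - 182*(-63 + 395) = (20 - 961) - 182*332 = -941 - 60424 = -61365)
(450 + 78*977) - f = (450 + 78*977) - 1*(-61365) = (450 + 76206) + 61365 = 76656 + 61365 = 138021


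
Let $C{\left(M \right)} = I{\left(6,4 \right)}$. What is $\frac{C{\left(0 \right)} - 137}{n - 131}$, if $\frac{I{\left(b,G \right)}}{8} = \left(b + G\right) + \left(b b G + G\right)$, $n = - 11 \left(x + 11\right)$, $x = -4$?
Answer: $- \frac{1127}{208} \approx -5.4183$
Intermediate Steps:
$n = -77$ ($n = - 11 \left(-4 + 11\right) = \left(-11\right) 7 = -77$)
$I{\left(b,G \right)} = 8 b + 16 G + 8 G b^{2}$ ($I{\left(b,G \right)} = 8 \left(\left(b + G\right) + \left(b b G + G\right)\right) = 8 \left(\left(G + b\right) + \left(b^{2} G + G\right)\right) = 8 \left(\left(G + b\right) + \left(G b^{2} + G\right)\right) = 8 \left(\left(G + b\right) + \left(G + G b^{2}\right)\right) = 8 \left(b + 2 G + G b^{2}\right) = 8 b + 16 G + 8 G b^{2}$)
$C{\left(M \right)} = 1264$ ($C{\left(M \right)} = 8 \cdot 6 + 16 \cdot 4 + 8 \cdot 4 \cdot 6^{2} = 48 + 64 + 8 \cdot 4 \cdot 36 = 48 + 64 + 1152 = 1264$)
$\frac{C{\left(0 \right)} - 137}{n - 131} = \frac{1264 - 137}{-77 - 131} = \frac{1127}{-208} = 1127 \left(- \frac{1}{208}\right) = - \frac{1127}{208}$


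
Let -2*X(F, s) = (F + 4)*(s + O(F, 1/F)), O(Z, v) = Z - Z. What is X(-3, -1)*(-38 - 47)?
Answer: -85/2 ≈ -42.500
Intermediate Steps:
O(Z, v) = 0
X(F, s) = -s*(4 + F)/2 (X(F, s) = -(F + 4)*(s + 0)/2 = -(4 + F)*s/2 = -s*(4 + F)/2)
X(-3, -1)*(-38 - 47) = ((1/2)*(-1)*(-4 - 1*(-3)))*(-38 - 47) = ((1/2)*(-1)*(-4 + 3))*(-85) = ((1/2)*(-1)*(-1))*(-85) = (1/2)*(-85) = -85/2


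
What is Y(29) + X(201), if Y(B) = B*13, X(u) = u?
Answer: 578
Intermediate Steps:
Y(B) = 13*B
Y(29) + X(201) = 13*29 + 201 = 377 + 201 = 578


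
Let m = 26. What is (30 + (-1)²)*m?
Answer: 806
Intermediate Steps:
(30 + (-1)²)*m = (30 + (-1)²)*26 = (30 + 1)*26 = 31*26 = 806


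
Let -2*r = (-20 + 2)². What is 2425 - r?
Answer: 2587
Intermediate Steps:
r = -162 (r = -(-20 + 2)²/2 = -½*(-18)² = -½*324 = -162)
2425 - r = 2425 - 1*(-162) = 2425 + 162 = 2587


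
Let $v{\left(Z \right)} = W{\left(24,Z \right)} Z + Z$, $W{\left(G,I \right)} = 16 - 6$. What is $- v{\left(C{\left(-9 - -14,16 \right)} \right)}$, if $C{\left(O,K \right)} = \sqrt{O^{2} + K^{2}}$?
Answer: $- 11 \sqrt{281} \approx -184.39$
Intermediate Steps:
$W{\left(G,I \right)} = 10$
$C{\left(O,K \right)} = \sqrt{K^{2} + O^{2}}$
$v{\left(Z \right)} = 11 Z$ ($v{\left(Z \right)} = 10 Z + Z = 11 Z$)
$- v{\left(C{\left(-9 - -14,16 \right)} \right)} = - 11 \sqrt{16^{2} + \left(-9 - -14\right)^{2}} = - 11 \sqrt{256 + \left(-9 + 14\right)^{2}} = - 11 \sqrt{256 + 5^{2}} = - 11 \sqrt{256 + 25} = - 11 \sqrt{281}$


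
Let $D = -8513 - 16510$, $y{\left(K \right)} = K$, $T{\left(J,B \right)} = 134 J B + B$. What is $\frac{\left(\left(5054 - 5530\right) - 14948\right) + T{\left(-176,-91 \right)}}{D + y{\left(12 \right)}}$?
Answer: $- \frac{2130629}{25011} \approx -85.188$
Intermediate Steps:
$T{\left(J,B \right)} = B + 134 B J$ ($T{\left(J,B \right)} = 134 B J + B = B + 134 B J$)
$D = -25023$ ($D = -8513 - 16510 = -25023$)
$\frac{\left(\left(5054 - 5530\right) - 14948\right) + T{\left(-176,-91 \right)}}{D + y{\left(12 \right)}} = \frac{\left(\left(5054 - 5530\right) - 14948\right) - 91 \left(1 + 134 \left(-176\right)\right)}{-25023 + 12} = \frac{\left(-476 - 14948\right) - 91 \left(1 - 23584\right)}{-25011} = \left(-15424 - -2146053\right) \left(- \frac{1}{25011}\right) = \left(-15424 + 2146053\right) \left(- \frac{1}{25011}\right) = 2130629 \left(- \frac{1}{25011}\right) = - \frac{2130629}{25011}$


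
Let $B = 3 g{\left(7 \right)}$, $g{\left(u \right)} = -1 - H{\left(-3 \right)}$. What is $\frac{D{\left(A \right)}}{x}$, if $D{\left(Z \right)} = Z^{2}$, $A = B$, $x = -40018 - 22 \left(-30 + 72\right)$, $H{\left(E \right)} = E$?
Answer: $- \frac{18}{20471} \approx -0.00087929$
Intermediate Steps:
$g{\left(u \right)} = 2$ ($g{\left(u \right)} = -1 - -3 = -1 + 3 = 2$)
$x = -40942$ ($x = -40018 - 924 = -40942$)
$B = 6$ ($B = 3 \cdot 2 = 6$)
$A = 6$
$\frac{D{\left(A \right)}}{x} = \frac{6^{2}}{-40942} = 36 \left(- \frac{1}{40942}\right) = - \frac{18}{20471}$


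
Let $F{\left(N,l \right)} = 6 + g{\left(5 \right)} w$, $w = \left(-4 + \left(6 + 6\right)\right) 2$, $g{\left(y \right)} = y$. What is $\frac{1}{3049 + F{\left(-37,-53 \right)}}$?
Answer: $\frac{1}{3135} \approx 0.00031898$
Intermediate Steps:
$w = 16$ ($w = \left(-4 + 12\right) 2 = 8 \cdot 2 = 16$)
$F{\left(N,l \right)} = 86$ ($F{\left(N,l \right)} = 6 + 5 \cdot 16 = 6 + 80 = 86$)
$\frac{1}{3049 + F{\left(-37,-53 \right)}} = \frac{1}{3049 + 86} = \frac{1}{3135}$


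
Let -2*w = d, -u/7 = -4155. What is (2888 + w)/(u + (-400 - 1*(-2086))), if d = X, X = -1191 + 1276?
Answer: 1897/20514 ≈ 0.092473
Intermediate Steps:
X = 85
d = 85
u = 29085 (u = -7*(-4155) = 29085)
w = -85/2 (w = -1/2*85 = -85/2 ≈ -42.500)
(2888 + w)/(u + (-400 - 1*(-2086))) = (2888 - 85/2)/(29085 + (-400 - 1*(-2086))) = 5691/(2*(29085 + (-400 + 2086))) = 5691/(2*(29085 + 1686)) = (5691/2)/30771 = (5691/2)*(1/30771) = 1897/20514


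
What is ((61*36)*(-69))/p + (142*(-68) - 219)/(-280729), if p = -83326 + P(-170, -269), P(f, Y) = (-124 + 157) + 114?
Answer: 43358573621/23350757491 ≈ 1.8568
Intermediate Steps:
P(f, Y) = 147 (P(f, Y) = 33 + 114 = 147)
p = -83179 (p = -83326 + 147 = -83179)
((61*36)*(-69))/p + (142*(-68) - 219)/(-280729) = ((61*36)*(-69))/(-83179) + (142*(-68) - 219)/(-280729) = (2196*(-69))*(-1/83179) + (-9656 - 219)*(-1/280729) = -151524*(-1/83179) - 9875*(-1/280729) = 151524/83179 + 9875/280729 = 43358573621/23350757491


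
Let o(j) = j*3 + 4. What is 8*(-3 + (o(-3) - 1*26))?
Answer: -272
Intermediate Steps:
o(j) = 4 + 3*j (o(j) = 3*j + 4 = 4 + 3*j)
8*(-3 + (o(-3) - 1*26)) = 8*(-3 + ((4 + 3*(-3)) - 1*26)) = 8*(-3 + ((4 - 9) - 26)) = 8*(-3 + (-5 - 26)) = 8*(-3 - 31) = 8*(-34) = -272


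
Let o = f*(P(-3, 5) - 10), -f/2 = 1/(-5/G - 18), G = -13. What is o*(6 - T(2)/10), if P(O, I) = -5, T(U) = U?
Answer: -2262/229 ≈ -9.8777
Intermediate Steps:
f = 26/229 (f = -2/(-5/(-13) - 18) = -2/(-5*(-1/13) - 18) = -2/(5/13 - 18) = -2/(-229/13) = -2*(-13/229) = 26/229 ≈ 0.11354)
o = -390/229 (o = 26*(-5 - 10)/229 = (26/229)*(-15) = -390/229 ≈ -1.7031)
o*(6 - T(2)/10) = -390*(6 - 2/10)/229 = -390*(6 - 1*⅕)/229 = -390*(6 - ⅕)/229 = -390/229*29/5 = -2262/229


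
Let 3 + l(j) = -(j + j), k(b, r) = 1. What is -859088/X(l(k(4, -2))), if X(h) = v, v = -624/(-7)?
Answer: -375851/39 ≈ -9637.2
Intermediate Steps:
l(j) = -3 - 2*j (l(j) = -3 - (j + j) = -3 - 2*j)
v = 624/7 (v = -624*(-1)/7 = -78*(-8/7) = 624/7 ≈ 89.143)
X(h) = 624/7
-859088/X(l(k(4, -2))) = -859088/624/7 = -859088*7/624 = -375851/39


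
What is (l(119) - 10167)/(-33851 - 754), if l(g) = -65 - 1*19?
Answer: 1139/3845 ≈ 0.29623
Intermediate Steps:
l(g) = -84 (l(g) = -65 - 19 = -84)
(l(119) - 10167)/(-33851 - 754) = (-84 - 10167)/(-33851 - 754) = -10251/(-34605) = -10251*(-1/34605) = 1139/3845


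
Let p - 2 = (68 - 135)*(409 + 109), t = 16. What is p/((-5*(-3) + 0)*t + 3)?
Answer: -3856/27 ≈ -142.81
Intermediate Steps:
p = -34704 (p = 2 + (68 - 135)*(409 + 109) = 2 - 67*518 = 2 - 34706 = -34704)
p/((-5*(-3) + 0)*t + 3) = -34704/((-5*(-3) + 0)*16 + 3) = -34704/((15 + 0)*16 + 3) = -34704/(15*16 + 3) = -34704/(240 + 3) = -34704/243 = -34704*1/243 = -3856/27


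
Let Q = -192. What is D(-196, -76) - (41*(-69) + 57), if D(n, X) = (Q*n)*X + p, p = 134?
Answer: -2857126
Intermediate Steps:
D(n, X) = 134 - 192*X*n (D(n, X) = (-192*n)*X + 134 = -192*X*n + 134 = 134 - 192*X*n)
D(-196, -76) - (41*(-69) + 57) = (134 - 192*(-76)*(-196)) - (41*(-69) + 57) = (134 - 2860032) - (-2829 + 57) = -2859898 - 1*(-2772) = -2859898 + 2772 = -2857126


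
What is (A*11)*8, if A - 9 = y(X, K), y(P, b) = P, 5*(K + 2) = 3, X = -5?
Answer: 352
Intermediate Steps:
K = -7/5 (K = -2 + (⅕)*3 = -2 + ⅗ = -7/5 ≈ -1.4000)
A = 4 (A = 9 - 5 = 4)
(A*11)*8 = (4*11)*8 = 44*8 = 352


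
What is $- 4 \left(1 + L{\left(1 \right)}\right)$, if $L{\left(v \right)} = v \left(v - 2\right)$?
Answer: $0$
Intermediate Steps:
$L{\left(v \right)} = v \left(-2 + v\right)$
$- 4 \left(1 + L{\left(1 \right)}\right) = - 4 \left(1 + 1 \left(-2 + 1\right)\right) = - 4 \left(1 + 1 \left(-1\right)\right) = - 4 \left(1 - 1\right) = \left(-4\right) 0 = 0$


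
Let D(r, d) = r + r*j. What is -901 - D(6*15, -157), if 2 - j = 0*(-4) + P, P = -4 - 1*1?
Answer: -1621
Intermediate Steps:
P = -5 (P = -4 - 1 = -5)
j = 7 (j = 2 - (0*(-4) - 5) = 2 - (0 - 5) = 2 - 1*(-5) = 2 + 5 = 7)
D(r, d) = 8*r (D(r, d) = r + r*7 = r + 7*r = 8*r)
-901 - D(6*15, -157) = -901 - 8*6*15 = -901 - 8*90 = -901 - 1*720 = -901 - 720 = -1621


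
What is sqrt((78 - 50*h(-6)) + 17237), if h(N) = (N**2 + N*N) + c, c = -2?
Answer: 3*sqrt(1535) ≈ 117.54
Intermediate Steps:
h(N) = -2 + 2*N**2 (h(N) = (N**2 + N*N) - 2 = (N**2 + N**2) - 2 = 2*N**2 - 2 = -2 + 2*N**2)
sqrt((78 - 50*h(-6)) + 17237) = sqrt((78 - 50*(-2 + 2*(-6)**2)) + 17237) = sqrt((78 - 50*(-2 + 2*36)) + 17237) = sqrt((78 - 50*(-2 + 72)) + 17237) = sqrt((78 - 50*70) + 17237) = sqrt((78 - 3500) + 17237) = sqrt(-3422 + 17237) = sqrt(13815) = 3*sqrt(1535)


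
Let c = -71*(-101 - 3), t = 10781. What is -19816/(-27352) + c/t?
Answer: 51950433/36860239 ≈ 1.4094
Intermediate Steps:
c = 7384 (c = -71*(-104) = 7384)
-19816/(-27352) + c/t = -19816/(-27352) + 7384/10781 = -19816*(-1/27352) + 7384*(1/10781) = 2477/3419 + 7384/10781 = 51950433/36860239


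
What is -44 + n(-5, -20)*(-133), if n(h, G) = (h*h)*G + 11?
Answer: 64993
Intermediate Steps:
n(h, G) = 11 + G*h² (n(h, G) = h²*G + 11 = G*h² + 11 = 11 + G*h²)
-44 + n(-5, -20)*(-133) = -44 + (11 - 20*(-5)²)*(-133) = -44 + (11 - 20*25)*(-133) = -44 + (11 - 500)*(-133) = -44 - 489*(-133) = -44 + 65037 = 64993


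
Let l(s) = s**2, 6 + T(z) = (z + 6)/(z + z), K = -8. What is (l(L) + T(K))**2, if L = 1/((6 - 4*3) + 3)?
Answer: 172225/5184 ≈ 33.222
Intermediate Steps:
T(z) = -6 + (6 + z)/(2*z) (T(z) = -6 + (z + 6)/(z + z) = -6 + (6 + z)/((2*z)) = -6 + (6 + z)*(1/(2*z)) = -6 + (6 + z)/(2*z))
L = -1/3 (L = 1/((6 - 12) + 3) = 1/(-6 + 3) = 1/(-3) = -1/3 ≈ -0.33333)
(l(L) + T(K))**2 = ((-1/3)**2 + (-11/2 + 3/(-8)))**2 = (1/9 + (-11/2 + 3*(-1/8)))**2 = (1/9 + (-11/2 - 3/8))**2 = (1/9 - 47/8)**2 = (-415/72)**2 = 172225/5184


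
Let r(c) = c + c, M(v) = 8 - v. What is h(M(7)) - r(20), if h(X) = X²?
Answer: -39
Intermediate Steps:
r(c) = 2*c
h(M(7)) - r(20) = (8 - 1*7)² - 2*20 = (8 - 7)² - 1*40 = 1² - 40 = 1 - 40 = -39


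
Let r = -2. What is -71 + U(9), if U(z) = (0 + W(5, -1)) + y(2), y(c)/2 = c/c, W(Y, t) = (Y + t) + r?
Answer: -67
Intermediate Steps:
W(Y, t) = -2 + Y + t (W(Y, t) = (Y + t) - 2 = -2 + Y + t)
y(c) = 2 (y(c) = 2*(c/c) = 2*1 = 2)
U(z) = 4 (U(z) = (0 + (-2 + 5 - 1)) + 2 = (0 + 2) + 2 = 2 + 2 = 4)
-71 + U(9) = -71 + 4 = -67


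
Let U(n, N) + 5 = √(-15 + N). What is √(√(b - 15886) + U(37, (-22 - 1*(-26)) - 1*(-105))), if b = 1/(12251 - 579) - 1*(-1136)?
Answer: √(-42573620 + 8514724*√94 + 4377*I*√55818745898)/2918 ≈ 7.9447 + 7.6435*I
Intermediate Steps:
b = 13259393/11672 (b = 1/11672 + 1136 = 13259393/11672 ≈ 1136.0)
U(n, N) = -5 + √(-15 + N)
√(√(b - 15886) + U(37, (-22 - 1*(-26)) - 1*(-105))) = √(√(13259393/11672 - 15886) + (-5 + √(-15 + ((-22 - 1*(-26)) - 1*(-105))))) = √(√(-172161999/11672) + (-5 + √(-15 + ((-22 + 26) + 105)))) = √(3*I*√55818745898/5836 + (-5 + √(-15 + (4 + 105)))) = √(3*I*√55818745898/5836 + (-5 + √(-15 + 109))) = √(3*I*√55818745898/5836 + (-5 + √94)) = √(-5 + √94 + 3*I*√55818745898/5836)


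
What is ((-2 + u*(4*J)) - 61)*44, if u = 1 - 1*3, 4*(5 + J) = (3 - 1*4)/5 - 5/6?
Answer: -13816/15 ≈ -921.07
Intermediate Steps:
J = -631/120 (J = -5 + ((3 - 1*4)/5 - 5/6)/4 = -5 + ((3 - 4)*(⅕) - 5*⅙)/4 = -5 + (-1*⅕ - ⅚)/4 = -5 + (-⅕ - ⅚)/4 = -5 + (¼)*(-31/30) = -5 - 31/120 = -631/120 ≈ -5.2583)
u = -2 (u = 1 - 3 = -2)
((-2 + u*(4*J)) - 61)*44 = ((-2 - 8*(-631)/120) - 61)*44 = ((-2 - 2*(-631/30)) - 61)*44 = ((-2 + 631/15) - 61)*44 = (601/15 - 61)*44 = -314/15*44 = -13816/15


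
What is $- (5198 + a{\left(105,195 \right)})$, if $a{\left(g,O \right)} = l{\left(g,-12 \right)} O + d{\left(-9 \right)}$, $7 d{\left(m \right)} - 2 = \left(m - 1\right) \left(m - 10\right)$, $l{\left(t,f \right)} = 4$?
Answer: $- \frac{42038}{7} \approx -6005.4$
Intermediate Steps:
$d{\left(m \right)} = \frac{2}{7} + \frac{\left(-1 + m\right) \left(-10 + m\right)}{7}$ ($d{\left(m \right)} = \frac{2}{7} + \frac{\left(m - 1\right) \left(m - 10\right)}{7} = \frac{2}{7} + \frac{\left(-1 + m\right) \left(-10 + m\right)}{7}$)
$a{\left(g,O \right)} = \frac{192}{7} + 4 O$ ($a{\left(g,O \right)} = 4 O + \left(\frac{12}{7} - - \frac{99}{7} + \frac{\left(-9\right)^{2}}{7}\right) = 4 O + \left(\frac{12}{7} + \frac{99}{7} + \frac{1}{7} \cdot 81\right) = 4 O + \left(\frac{12}{7} + \frac{99}{7} + \frac{81}{7}\right) = 4 O + \frac{192}{7} = \frac{192}{7} + 4 O$)
$- (5198 + a{\left(105,195 \right)}) = - (5198 + \left(\frac{192}{7} + 4 \cdot 195\right)) = - (5198 + \left(\frac{192}{7} + 780\right)) = - (5198 + \frac{5652}{7}) = \left(-1\right) \frac{42038}{7} = - \frac{42038}{7}$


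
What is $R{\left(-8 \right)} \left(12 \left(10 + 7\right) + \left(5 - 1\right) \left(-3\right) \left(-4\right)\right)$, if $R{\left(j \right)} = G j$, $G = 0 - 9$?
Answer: $18144$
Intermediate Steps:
$G = -9$ ($G = 0 - 9 = -9$)
$R{\left(j \right)} = - 9 j$
$R{\left(-8 \right)} \left(12 \left(10 + 7\right) + \left(5 - 1\right) \left(-3\right) \left(-4\right)\right) = \left(-9\right) \left(-8\right) \left(12 \left(10 + 7\right) + \left(5 - 1\right) \left(-3\right) \left(-4\right)\right) = 72 \left(12 \cdot 17 + \left(5 - 1\right) \left(-3\right) \left(-4\right)\right) = 72 \left(204 + 4 \left(-3\right) \left(-4\right)\right) = 72 \left(204 - -48\right) = 72 \left(204 + 48\right) = 72 \cdot 252 = 18144$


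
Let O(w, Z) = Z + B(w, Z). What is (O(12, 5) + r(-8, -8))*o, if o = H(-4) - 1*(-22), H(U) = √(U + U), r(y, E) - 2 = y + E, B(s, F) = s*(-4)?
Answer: -1254 - 114*I*√2 ≈ -1254.0 - 161.22*I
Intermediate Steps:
B(s, F) = -4*s
O(w, Z) = Z - 4*w
r(y, E) = 2 + E + y (r(y, E) = 2 + (y + E) = 2 + (E + y) = 2 + E + y)
H(U) = √2*√U (H(U) = √(2*U) = √2*√U)
o = 22 + 2*I*√2 (o = √2*√(-4) - 1*(-22) = √2*(2*I) + 22 = 2*I*√2 + 22 = 22 + 2*I*√2 ≈ 22.0 + 2.8284*I)
(O(12, 5) + r(-8, -8))*o = ((5 - 4*12) + (2 - 8 - 8))*(22 + 2*I*√2) = ((5 - 48) - 14)*(22 + 2*I*√2) = (-43 - 14)*(22 + 2*I*√2) = -57*(22 + 2*I*√2) = -1254 - 114*I*√2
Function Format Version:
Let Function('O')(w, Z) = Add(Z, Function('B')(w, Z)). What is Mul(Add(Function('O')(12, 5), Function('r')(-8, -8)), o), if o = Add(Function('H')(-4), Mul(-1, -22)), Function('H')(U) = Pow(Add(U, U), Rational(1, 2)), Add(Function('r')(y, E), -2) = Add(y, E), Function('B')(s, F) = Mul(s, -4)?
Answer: Add(-1254, Mul(-114, I, Pow(2, Rational(1, 2)))) ≈ Add(-1254.0, Mul(-161.22, I))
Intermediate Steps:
Function('B')(s, F) = Mul(-4, s)
Function('O')(w, Z) = Add(Z, Mul(-4, w))
Function('r')(y, E) = Add(2, E, y) (Function('r')(y, E) = Add(2, Add(y, E)) = Add(2, Add(E, y)) = Add(2, E, y))
Function('H')(U) = Mul(Pow(2, Rational(1, 2)), Pow(U, Rational(1, 2))) (Function('H')(U) = Pow(Mul(2, U), Rational(1, 2)) = Mul(Pow(2, Rational(1, 2)), Pow(U, Rational(1, 2))))
o = Add(22, Mul(2, I, Pow(2, Rational(1, 2)))) (o = Add(Mul(Pow(2, Rational(1, 2)), Pow(-4, Rational(1, 2))), Mul(-1, -22)) = Add(Mul(Pow(2, Rational(1, 2)), Mul(2, I)), 22) = Add(Mul(2, I, Pow(2, Rational(1, 2))), 22) = Add(22, Mul(2, I, Pow(2, Rational(1, 2)))) ≈ Add(22.000, Mul(2.8284, I)))
Mul(Add(Function('O')(12, 5), Function('r')(-8, -8)), o) = Mul(Add(Add(5, Mul(-4, 12)), Add(2, -8, -8)), Add(22, Mul(2, I, Pow(2, Rational(1, 2))))) = Mul(Add(Add(5, -48), -14), Add(22, Mul(2, I, Pow(2, Rational(1, 2))))) = Mul(Add(-43, -14), Add(22, Mul(2, I, Pow(2, Rational(1, 2))))) = Mul(-57, Add(22, Mul(2, I, Pow(2, Rational(1, 2))))) = Add(-1254, Mul(-114, I, Pow(2, Rational(1, 2))))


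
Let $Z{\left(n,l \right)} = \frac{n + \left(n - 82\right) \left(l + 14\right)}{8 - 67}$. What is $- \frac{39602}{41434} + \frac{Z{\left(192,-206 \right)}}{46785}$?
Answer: $- \frac{18074477313}{19061815285} \approx -0.9482$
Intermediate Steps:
$Z{\left(n,l \right)} = - \frac{n}{59} - \frac{\left(-82 + n\right) \left(14 + l\right)}{59}$ ($Z{\left(n,l \right)} = \frac{n + \left(-82 + n\right) \left(14 + l\right)}{-59} = \left(n + \left(-82 + n\right) \left(14 + l\right)\right) \left(- \frac{1}{59}\right) = - \frac{n}{59} - \frac{\left(-82 + n\right) \left(14 + l\right)}{59}$)
$- \frac{39602}{41434} + \frac{Z{\left(192,-206 \right)}}{46785} = - \frac{39602}{41434} + \frac{\frac{1148}{59} - \frac{2880}{59} + \frac{82}{59} \left(-206\right) - \left(- \frac{206}{59}\right) 192}{46785} = \left(-39602\right) \frac{1}{41434} + \left(\frac{1148}{59} - \frac{2880}{59} - \frac{16892}{59} + \frac{39552}{59}\right) \frac{1}{46785} = - \frac{19801}{20717} + \frac{20928}{59} \cdot \frac{1}{46785} = - \frac{19801}{20717} + \frac{6976}{920105} = - \frac{18074477313}{19061815285}$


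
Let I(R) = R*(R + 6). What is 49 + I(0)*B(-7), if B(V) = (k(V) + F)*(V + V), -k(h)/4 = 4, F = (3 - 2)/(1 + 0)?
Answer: 49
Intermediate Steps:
F = 1 (F = 1/1 = 1*1 = 1)
k(h) = -16 (k(h) = -4*4 = -16)
B(V) = -30*V (B(V) = (-16 + 1)*(V + V) = -30*V)
I(R) = R*(6 + R)
49 + I(0)*B(-7) = 49 + (0*(6 + 0))*(-30*(-7)) = 49 + (0*6)*210 = 49 + 0*210 = 49 + 0 = 49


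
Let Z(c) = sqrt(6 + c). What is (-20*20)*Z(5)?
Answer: -400*sqrt(11) ≈ -1326.7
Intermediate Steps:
(-20*20)*Z(5) = (-20*20)*sqrt(6 + 5) = -400*sqrt(11)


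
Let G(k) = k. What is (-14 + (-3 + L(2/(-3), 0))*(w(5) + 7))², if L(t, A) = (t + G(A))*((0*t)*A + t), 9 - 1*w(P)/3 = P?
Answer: 316969/81 ≈ 3913.2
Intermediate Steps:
w(P) = 27 - 3*P
L(t, A) = t*(A + t) (L(t, A) = (t + A)*((0*t)*A + t) = (A + t)*(0*A + t) = (A + t)*(0 + t) = (A + t)*t = t*(A + t))
(-14 + (-3 + L(2/(-3), 0))*(w(5) + 7))² = (-14 + (-3 + (2/(-3))*(0 + 2/(-3)))*((27 - 3*5) + 7))² = (-14 + (-3 + (2*(-⅓))*(0 + 2*(-⅓)))*((27 - 15) + 7))² = (-14 + (-3 - 2*(0 - ⅔)/3)*(12 + 7))² = (-14 + (-3 - ⅔*(-⅔))*19)² = (-14 + (-3 + 4/9)*19)² = (-14 - 23/9*19)² = (-14 - 437/9)² = (-563/9)² = 316969/81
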